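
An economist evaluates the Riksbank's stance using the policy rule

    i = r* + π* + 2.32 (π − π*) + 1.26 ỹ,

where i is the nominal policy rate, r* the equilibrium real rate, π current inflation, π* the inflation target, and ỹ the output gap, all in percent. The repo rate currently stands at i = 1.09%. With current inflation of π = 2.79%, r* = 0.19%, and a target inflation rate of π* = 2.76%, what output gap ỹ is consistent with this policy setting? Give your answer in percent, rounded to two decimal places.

-1.53%

1.26 ỹ = 1.09 − 0.19 − 2.76 − 2.32 × (2.79 − 2.76) = -1.9296
ỹ = -1.9296 / 1.26 = -1.53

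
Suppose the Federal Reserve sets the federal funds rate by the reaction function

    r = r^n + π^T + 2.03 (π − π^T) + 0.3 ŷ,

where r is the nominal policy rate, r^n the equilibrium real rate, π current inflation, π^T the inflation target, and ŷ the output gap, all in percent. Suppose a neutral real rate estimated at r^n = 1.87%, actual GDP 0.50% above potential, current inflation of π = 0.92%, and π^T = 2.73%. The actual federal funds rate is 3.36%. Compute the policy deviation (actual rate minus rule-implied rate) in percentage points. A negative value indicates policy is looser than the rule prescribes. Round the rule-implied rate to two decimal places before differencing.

2.28 pp

Output 0.50% above potential → ŷ = 0.50.
r = 1.87 + 2.73 + 2.03 × (0.92 − 2.73) + 0.3 × 0.50
   = 1.87 + 2.73 − 3.6743 + 0.15 = 1.08
Deviation = 3.36 − 1.08 = 2.28 pp.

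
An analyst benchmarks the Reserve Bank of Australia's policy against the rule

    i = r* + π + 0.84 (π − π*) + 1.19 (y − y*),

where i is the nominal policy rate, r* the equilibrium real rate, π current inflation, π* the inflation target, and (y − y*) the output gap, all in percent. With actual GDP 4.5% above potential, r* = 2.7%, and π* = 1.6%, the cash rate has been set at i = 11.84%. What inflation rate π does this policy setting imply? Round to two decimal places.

Output 4.5% above potential → (y − y*) = 4.5.
Collecting π: i = r* + (1 + 0.84) π − 0.84 π* + 1.19 (y − y*)
1.84 π = 11.84 − 2.7 + 0.84 × 1.6 − 1.19 × 4.5 = 5.129
π = 5.129 / 1.84 = 2.79

2.79%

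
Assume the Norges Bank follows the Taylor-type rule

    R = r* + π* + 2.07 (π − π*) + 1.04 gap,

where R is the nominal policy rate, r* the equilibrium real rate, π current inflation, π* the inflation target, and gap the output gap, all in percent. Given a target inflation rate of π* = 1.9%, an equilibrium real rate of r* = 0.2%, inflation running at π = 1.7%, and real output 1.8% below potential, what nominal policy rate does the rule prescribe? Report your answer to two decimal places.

Output 1.8% below potential → gap = -1.8.
R = 0.2 + 1.9 + 2.07 × (1.7 − 1.9) + 1.04 × (-1.8)
   = 0.2 + 1.9 − 0.414 − 1.872 = -0.19

-0.19%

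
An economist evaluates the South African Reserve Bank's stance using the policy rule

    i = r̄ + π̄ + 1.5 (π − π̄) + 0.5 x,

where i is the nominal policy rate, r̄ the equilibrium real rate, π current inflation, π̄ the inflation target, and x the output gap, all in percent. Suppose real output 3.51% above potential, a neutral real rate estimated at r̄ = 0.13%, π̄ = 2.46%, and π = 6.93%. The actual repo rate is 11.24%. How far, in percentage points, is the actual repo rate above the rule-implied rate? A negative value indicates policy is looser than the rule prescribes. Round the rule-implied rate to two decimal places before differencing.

Output 3.51% above potential → x = 3.51.
i = 0.13 + 2.46 + 1.5 × (6.93 − 2.46) + 0.5 × 3.51
   = 0.13 + 2.46 + 6.705 + 1.755 = 11.05
Deviation = 11.24 − 11.05 = 0.19 pp.

0.19 pp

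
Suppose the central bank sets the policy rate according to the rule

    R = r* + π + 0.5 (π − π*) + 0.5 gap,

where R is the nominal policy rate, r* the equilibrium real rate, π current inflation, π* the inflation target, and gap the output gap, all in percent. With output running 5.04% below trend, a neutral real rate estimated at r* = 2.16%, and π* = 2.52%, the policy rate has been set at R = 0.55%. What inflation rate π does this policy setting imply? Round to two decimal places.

Output 5.04% below potential → gap = -5.04.
Collecting π: R = r* + (1 + 0.5) π − 0.5 π* + 0.5 gap
1.5 π = 0.55 − 2.16 + 0.5 × 2.52 − 0.5 × (-5.04) = 2.17
π = 2.17 / 1.5 = 1.45

1.45%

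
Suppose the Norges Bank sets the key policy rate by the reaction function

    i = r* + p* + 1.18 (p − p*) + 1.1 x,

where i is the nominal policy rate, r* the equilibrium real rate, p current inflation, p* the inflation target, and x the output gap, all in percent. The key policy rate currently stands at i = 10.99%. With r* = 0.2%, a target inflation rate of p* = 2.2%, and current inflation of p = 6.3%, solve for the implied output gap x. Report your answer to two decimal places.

3.41%

1.1 x = 10.99 − 0.2 − 2.2 − 1.18 × (6.3 − 2.2) = 3.752
x = 3.752 / 1.1 = 3.41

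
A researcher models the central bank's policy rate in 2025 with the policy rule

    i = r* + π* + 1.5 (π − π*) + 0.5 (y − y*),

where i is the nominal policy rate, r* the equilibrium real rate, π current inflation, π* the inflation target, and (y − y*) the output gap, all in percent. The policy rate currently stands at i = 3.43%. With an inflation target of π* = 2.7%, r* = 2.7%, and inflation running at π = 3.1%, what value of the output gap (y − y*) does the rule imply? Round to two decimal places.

0.5 (y − y*) = 3.43 − 2.7 − 2.7 − 1.5 × (3.1 − 2.7) = -2.57
(y − y*) = -2.57 / 0.5 = -5.14

-5.14%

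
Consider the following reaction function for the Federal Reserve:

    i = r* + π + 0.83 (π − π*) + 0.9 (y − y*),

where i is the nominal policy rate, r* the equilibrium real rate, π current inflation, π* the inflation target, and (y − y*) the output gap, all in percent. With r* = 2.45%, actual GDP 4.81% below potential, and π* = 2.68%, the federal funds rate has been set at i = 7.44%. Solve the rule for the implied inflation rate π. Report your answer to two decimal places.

Output 4.81% below potential → (y − y*) = -4.81.
Collecting π: i = r* + (1 + 0.83) π − 0.83 π* + 0.9 (y − y*)
1.83 π = 7.44 − 2.45 + 0.83 × 2.68 − 0.9 × (-4.81) = 11.5434
π = 11.5434 / 1.83 = 6.31

6.31%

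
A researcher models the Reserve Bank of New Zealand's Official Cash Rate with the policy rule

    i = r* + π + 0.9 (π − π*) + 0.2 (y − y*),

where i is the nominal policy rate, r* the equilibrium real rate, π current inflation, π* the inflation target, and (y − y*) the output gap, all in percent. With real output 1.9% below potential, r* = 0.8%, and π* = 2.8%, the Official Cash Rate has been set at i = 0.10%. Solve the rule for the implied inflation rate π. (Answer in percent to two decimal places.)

Output 1.9% below potential → (y − y*) = -1.9.
Collecting π: i = r* + (1 + 0.9) π − 0.9 π* + 0.2 (y − y*)
1.9 π = 0.10 − 0.8 + 0.9 × 2.8 − 0.2 × (-1.9) = 2.2
π = 2.2 / 1.9 = 1.16

1.16%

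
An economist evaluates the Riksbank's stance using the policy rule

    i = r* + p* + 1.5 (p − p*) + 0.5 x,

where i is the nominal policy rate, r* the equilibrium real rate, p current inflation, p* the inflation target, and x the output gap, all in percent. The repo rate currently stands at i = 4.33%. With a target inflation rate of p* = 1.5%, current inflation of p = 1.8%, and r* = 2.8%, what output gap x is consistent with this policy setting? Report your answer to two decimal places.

-0.84%

0.5 x = 4.33 − 2.8 − 1.5 − 1.5 × (1.8 − 1.5) = -0.42
x = -0.42 / 0.5 = -0.84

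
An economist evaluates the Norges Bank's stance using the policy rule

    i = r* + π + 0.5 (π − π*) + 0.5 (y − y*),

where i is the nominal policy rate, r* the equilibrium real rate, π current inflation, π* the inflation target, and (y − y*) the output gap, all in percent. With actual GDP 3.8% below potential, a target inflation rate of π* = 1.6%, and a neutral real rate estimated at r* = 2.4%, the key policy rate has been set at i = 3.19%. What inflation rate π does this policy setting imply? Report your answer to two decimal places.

2.33%

Output 3.8% below potential → (y − y*) = -3.8.
Collecting π: i = r* + (1 + 0.5) π − 0.5 π* + 0.5 (y − y*)
1.5 π = 3.19 − 2.4 + 0.5 × 1.6 − 0.5 × (-3.8) = 3.49
π = 3.49 / 1.5 = 2.33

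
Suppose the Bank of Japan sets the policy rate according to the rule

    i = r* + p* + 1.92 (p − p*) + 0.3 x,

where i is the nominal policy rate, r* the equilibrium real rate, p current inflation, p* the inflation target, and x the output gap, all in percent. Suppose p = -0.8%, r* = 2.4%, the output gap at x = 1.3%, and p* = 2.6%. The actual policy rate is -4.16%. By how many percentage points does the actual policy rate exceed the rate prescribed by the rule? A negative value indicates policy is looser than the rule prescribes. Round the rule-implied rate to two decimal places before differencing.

-3.02 pp

i = 2.4 + 2.6 + 1.92 × (-0.8 − 2.6) + 0.3 × 1.3
   = 2.4 + 2.6 − 6.528 + 0.39 = -1.14
Deviation = -4.16 − (-1.14) = -3.02 pp.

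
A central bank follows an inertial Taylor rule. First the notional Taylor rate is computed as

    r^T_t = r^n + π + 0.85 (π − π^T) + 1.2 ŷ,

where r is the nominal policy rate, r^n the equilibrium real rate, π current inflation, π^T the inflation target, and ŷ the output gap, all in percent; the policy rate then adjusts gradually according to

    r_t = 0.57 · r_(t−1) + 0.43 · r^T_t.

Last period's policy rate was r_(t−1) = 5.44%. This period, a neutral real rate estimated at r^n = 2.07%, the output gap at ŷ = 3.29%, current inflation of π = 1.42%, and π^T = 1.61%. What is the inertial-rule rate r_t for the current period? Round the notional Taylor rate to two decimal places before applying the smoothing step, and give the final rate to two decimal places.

r^T_t = 2.07 + 1.42 + 0.85 × (1.42 − 1.61) + 1.2 × 3.29
   = 2.07 + 1.42 − 0.1615 + 3.948 = 7.28
r_t = 0.57 × 5.44 + 0.43 × 7.28 = 3.1008 + 3.1304 = 6.23

6.23%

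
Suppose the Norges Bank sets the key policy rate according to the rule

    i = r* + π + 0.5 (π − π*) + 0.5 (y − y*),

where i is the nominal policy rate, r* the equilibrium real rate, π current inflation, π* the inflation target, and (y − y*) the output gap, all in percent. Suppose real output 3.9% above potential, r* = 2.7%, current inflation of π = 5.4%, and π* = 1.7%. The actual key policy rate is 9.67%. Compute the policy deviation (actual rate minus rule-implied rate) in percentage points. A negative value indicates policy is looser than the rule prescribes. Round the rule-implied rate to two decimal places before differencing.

-2.23 pp

Output 3.9% above potential → (y − y*) = 3.9.
i = 2.7 + 5.4 + 0.5 × (5.4 − 1.7) + 0.5 × 3.9
   = 2.7 + 5.4 + 1.85 + 1.95 = 11.90
Deviation = 9.67 − 11.90 = -2.23 pp.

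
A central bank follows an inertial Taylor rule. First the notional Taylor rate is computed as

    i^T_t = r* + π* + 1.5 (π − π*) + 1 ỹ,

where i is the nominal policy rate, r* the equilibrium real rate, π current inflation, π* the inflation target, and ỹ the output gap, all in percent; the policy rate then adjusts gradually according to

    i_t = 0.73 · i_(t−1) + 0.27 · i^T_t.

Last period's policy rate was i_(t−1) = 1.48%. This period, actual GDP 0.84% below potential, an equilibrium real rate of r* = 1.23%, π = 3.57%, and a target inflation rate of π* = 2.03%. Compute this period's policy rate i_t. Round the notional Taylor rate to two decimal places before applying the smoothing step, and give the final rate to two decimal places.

2.36%

Output 0.84% below potential → ỹ = -0.84.
i^T_t = 1.23 + 2.03 + 1.5 × (3.57 − 2.03) + 1 × (-0.84)
   = 1.23 + 2.03 + 2.31 − 0.84 = 4.73
i_t = 0.73 × 1.48 + 0.27 × 4.73 = 1.0804 + 1.2771 = 2.36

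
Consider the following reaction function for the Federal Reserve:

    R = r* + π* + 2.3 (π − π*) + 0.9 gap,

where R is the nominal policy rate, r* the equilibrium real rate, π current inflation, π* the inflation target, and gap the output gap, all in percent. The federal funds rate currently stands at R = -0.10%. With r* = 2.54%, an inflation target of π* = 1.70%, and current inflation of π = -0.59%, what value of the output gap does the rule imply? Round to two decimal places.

0.9 gap = -0.10 − 2.54 − 1.70 − 2.3 × ((-0.59) − 1.70) = 0.927
gap = 0.927 / 0.9 = 1.03

1.03%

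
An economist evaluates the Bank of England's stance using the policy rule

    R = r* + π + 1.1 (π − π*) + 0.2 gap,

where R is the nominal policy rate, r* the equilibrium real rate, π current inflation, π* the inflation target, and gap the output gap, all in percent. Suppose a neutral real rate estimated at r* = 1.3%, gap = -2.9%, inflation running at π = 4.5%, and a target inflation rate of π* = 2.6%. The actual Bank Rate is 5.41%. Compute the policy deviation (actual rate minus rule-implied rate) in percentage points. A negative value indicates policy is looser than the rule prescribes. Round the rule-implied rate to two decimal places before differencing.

-1.90 pp

R = 1.3 + 4.5 + 1.1 × (4.5 − 2.6) + 0.2 × (-2.9)
   = 1.3 + 4.5 + 2.09 − 0.58 = 7.31
Deviation = 5.41 − 7.31 = -1.90 pp.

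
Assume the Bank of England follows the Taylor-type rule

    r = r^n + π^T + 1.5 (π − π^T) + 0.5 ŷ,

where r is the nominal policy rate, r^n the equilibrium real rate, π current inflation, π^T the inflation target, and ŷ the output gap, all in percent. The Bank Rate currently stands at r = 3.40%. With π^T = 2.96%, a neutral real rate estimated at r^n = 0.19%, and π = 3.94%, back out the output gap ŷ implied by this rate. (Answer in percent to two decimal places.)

0.5 ŷ = 3.40 − 0.19 − 2.96 − 1.5 × (3.94 − 2.96) = -1.22
ŷ = -1.22 / 0.5 = -2.44

-2.44%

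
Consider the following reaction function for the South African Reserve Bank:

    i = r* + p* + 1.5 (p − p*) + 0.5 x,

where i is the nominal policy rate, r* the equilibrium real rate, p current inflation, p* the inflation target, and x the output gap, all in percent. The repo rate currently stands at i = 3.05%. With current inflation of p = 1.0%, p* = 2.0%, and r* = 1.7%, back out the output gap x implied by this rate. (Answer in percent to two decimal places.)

0.5 x = 3.05 − 1.7 − 2.0 − 1.5 × (1.0 − 2.0) = 0.85
x = 0.85 / 0.5 = 1.70

1.70%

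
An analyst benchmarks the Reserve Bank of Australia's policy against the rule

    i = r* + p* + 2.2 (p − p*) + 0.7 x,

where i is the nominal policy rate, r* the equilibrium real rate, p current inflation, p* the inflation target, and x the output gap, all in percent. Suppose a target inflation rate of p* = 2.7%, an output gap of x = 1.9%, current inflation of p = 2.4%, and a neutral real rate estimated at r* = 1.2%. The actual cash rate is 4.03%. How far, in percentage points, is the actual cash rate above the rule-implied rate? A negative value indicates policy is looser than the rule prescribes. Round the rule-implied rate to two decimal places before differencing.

-0.54 pp

i = 1.2 + 2.7 + 2.2 × (2.4 − 2.7) + 0.7 × 1.9
   = 1.2 + 2.7 − 0.66 + 1.33 = 4.57
Deviation = 4.03 − 4.57 = -0.54 pp.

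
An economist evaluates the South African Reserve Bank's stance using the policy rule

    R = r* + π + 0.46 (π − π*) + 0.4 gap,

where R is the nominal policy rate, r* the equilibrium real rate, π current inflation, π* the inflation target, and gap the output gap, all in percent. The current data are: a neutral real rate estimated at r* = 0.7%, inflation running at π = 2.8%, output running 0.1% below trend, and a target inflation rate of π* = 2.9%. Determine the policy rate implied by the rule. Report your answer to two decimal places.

Output 0.1% below potential → gap = -0.1.
R = 0.7 + 2.8 + 0.46 × (2.8 − 2.9) + 0.4 × (-0.1)
   = 0.7 + 2.8 − 0.046 − 0.04 = 3.41

3.41%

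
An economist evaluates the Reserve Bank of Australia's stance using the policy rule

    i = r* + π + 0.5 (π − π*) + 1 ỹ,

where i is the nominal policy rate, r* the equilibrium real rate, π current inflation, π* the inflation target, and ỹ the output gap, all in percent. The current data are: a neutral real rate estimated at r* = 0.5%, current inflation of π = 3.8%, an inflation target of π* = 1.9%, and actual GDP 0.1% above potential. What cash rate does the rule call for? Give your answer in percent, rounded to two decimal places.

Output 0.1% above potential → ỹ = 0.1.
i = 0.5 + 3.8 + 0.5 × (3.8 − 1.9) + 1 × 0.1
   = 0.5 + 3.8 + 0.95 + 0.1 = 5.35

5.35%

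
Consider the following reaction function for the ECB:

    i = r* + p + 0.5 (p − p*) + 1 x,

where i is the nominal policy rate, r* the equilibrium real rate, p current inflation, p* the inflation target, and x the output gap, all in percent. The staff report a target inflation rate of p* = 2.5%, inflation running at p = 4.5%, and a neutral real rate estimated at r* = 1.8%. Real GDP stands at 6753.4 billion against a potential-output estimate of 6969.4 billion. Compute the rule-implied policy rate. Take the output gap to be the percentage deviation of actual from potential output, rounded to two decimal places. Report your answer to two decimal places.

Output gap = 100 × (6753.4 − 6969.4) / 6969.4 = -3.10%.
i = 1.80 + 4.50 + 0.5 × (4.50 − 2.50) + 1 × (-3.10)
   = 1.80 + 4.5 + 1 − 3.1 = 4.20

4.20%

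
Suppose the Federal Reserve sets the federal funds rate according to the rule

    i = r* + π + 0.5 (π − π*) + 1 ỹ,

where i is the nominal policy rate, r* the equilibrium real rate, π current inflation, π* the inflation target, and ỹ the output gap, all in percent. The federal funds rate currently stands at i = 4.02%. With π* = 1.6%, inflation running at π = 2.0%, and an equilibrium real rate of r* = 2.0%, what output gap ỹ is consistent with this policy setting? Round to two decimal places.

-0.18%

1 ỹ = 4.02 − 2.0 − 2.0 − 0.5 × (2.0 − 1.6) = -0.18
ỹ = -0.18 / 1 = -0.18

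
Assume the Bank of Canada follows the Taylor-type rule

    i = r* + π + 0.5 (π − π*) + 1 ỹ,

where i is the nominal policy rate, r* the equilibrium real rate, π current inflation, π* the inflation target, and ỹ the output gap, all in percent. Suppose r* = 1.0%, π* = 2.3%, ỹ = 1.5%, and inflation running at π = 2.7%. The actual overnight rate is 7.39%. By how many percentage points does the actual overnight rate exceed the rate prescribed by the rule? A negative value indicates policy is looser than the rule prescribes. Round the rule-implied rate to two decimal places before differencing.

1.99 pp

i = 1.0 + 2.7 + 0.5 × (2.7 − 2.3) + 1 × 1.5
   = 1.0 + 2.7 + 0.2 + 1.5 = 5.40
Deviation = 7.39 − 5.40 = 1.99 pp.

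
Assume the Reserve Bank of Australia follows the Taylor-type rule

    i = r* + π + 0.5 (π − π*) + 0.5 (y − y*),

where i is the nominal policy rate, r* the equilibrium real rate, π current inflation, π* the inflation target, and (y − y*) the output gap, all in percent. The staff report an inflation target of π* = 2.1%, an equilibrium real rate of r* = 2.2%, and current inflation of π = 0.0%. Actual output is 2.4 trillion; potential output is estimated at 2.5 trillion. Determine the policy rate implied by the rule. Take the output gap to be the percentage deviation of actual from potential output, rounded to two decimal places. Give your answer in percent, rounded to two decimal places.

-0.85%

Output gap = 100 × (2.4 − 2.5) / 2.5 = -4.00%.
i = 2.20 + 0.00 + 0.5 × (0.00 − 2.10) + 0.5 × (-4.00)
   = 2.20 + 0 − 1.05 − 2 = -0.85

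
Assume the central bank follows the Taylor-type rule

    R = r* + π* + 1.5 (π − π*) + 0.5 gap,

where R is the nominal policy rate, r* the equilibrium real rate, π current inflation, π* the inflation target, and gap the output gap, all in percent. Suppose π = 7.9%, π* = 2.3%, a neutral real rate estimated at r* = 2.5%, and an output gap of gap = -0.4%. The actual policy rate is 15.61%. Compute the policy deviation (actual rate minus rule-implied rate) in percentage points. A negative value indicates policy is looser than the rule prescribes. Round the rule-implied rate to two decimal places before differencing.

R = 2.5 + 2.3 + 1.5 × (7.9 − 2.3) + 0.5 × (-0.4)
   = 2.5 + 2.3 + 8.4 − 0.2 = 13.00
Deviation = 15.61 − 13.00 = 2.61 pp.

2.61 pp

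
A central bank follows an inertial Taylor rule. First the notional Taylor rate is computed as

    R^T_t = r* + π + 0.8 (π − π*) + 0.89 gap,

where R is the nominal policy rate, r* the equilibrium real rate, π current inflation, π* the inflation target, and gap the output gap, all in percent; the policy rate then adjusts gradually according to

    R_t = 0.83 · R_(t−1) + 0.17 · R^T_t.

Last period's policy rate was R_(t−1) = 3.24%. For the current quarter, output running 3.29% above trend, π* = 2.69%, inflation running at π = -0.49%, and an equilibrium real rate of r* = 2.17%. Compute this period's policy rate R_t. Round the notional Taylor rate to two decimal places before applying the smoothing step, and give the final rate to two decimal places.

Output 3.29% above potential → gap = 3.29.
R^T_t = 2.17 + (-0.49) + 0.8 × (-0.49 − 2.69) + 0.89 × 3.29
   = 2.17 − 0.49 − 2.544 + 2.9281 = 2.06
R_t = 0.83 × 3.24 + 0.17 × 2.06 = 2.6892 + 0.3502 = 3.04

3.04%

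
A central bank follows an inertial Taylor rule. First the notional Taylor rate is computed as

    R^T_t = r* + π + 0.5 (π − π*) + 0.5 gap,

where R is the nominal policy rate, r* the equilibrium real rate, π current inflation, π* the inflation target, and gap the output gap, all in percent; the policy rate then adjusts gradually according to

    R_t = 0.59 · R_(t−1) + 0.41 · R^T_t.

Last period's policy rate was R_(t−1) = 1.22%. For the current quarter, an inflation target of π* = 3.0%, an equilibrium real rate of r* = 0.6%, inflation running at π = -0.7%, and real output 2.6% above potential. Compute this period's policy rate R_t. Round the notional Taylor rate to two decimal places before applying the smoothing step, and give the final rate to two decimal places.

0.45%

Output 2.6% above potential → gap = 2.6.
R^T_t = 0.6 + (-0.7) + 0.5 × (-0.7 − 3.0) + 0.5 × 2.6
   = 0.6 − 0.7 − 1.85 + 1.3 = -0.65
R_t = 0.59 × 1.22 + 0.41 × (-0.65) = 0.7198 − 0.2665 = 0.45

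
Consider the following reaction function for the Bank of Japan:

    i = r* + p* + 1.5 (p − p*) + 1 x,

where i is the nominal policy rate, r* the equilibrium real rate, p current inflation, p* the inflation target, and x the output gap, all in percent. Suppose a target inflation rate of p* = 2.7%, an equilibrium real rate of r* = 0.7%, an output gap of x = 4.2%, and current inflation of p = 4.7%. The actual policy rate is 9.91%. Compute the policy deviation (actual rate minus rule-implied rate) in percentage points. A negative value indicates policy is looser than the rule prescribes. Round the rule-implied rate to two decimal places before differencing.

i = 0.7 + 2.7 + 1.5 × (4.7 − 2.7) + 1 × 4.2
   = 0.7 + 2.7 + 3 + 4.2 = 10.60
Deviation = 9.91 − 10.60 = -0.69 pp.

-0.69 pp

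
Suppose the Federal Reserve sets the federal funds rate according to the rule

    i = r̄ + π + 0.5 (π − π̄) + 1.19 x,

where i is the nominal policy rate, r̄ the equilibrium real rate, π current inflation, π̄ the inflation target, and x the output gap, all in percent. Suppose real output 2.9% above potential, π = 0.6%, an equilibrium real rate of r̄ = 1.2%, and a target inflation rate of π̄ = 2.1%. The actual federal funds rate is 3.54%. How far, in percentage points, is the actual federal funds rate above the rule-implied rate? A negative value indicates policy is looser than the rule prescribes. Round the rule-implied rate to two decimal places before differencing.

Output 2.9% above potential → x = 2.9.
i = 1.2 + 0.6 + 0.5 × (0.6 − 2.1) + 1.19 × 2.9
   = 1.2 + 0.6 − 0.75 + 3.451 = 4.50
Deviation = 3.54 − 4.50 = -0.96 pp.

-0.96 pp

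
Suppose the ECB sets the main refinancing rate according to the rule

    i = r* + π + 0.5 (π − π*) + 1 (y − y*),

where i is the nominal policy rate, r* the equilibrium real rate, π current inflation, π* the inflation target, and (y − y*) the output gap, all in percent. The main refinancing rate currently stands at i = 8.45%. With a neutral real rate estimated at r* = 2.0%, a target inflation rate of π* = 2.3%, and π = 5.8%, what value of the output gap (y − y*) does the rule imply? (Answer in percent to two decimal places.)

-1.10%

1 (y − y*) = 8.45 − 2.0 − 5.8 − 0.5 × (5.8 − 2.3) = -1.1
(y − y*) = -1.1 / 1 = -1.10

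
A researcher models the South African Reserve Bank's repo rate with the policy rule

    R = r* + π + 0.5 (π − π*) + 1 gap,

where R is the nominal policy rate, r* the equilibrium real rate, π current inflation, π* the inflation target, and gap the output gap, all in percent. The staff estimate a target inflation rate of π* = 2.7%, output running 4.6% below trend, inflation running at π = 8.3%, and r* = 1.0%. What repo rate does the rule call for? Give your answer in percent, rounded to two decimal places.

7.50%

Output 4.6% below potential → gap = -4.6.
R = 1.0 + 8.3 + 0.5 × (8.3 − 2.7) + 1 × (-4.6)
   = 1.0 + 8.3 + 2.8 − 4.6 = 7.50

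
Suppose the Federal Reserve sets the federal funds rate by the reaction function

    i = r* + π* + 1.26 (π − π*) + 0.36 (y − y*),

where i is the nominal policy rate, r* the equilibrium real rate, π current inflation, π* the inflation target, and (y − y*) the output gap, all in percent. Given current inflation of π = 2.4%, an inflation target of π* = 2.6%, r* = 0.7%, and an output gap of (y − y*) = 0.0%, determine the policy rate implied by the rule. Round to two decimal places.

i = 0.7 + 2.6 + 1.26 × (2.4 − 2.6) + 0.36 × 0.0
   = 0.7 + 2.6 − 0.252 + 0 = 3.05

3.05%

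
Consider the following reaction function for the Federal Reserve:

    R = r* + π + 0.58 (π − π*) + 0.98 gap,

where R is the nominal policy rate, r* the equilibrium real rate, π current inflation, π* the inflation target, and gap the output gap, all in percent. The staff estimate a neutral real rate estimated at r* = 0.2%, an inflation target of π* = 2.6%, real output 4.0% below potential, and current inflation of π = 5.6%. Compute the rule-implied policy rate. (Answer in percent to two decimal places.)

Output 4.0% below potential → gap = -4.0.
R = 0.2 + 5.6 + 0.58 × (5.6 − 2.6) + 0.98 × (-4.0)
   = 0.2 + 5.6 + 1.74 − 3.92 = 3.62

3.62%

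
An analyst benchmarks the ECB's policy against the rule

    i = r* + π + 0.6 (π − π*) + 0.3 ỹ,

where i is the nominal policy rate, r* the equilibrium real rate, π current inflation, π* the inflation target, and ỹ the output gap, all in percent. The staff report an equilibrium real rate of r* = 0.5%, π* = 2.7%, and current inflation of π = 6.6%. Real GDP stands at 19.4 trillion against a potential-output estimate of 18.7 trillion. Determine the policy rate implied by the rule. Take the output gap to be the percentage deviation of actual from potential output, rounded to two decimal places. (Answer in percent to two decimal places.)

10.56%

Output gap = 100 × (19.4 − 18.7) / 18.7 = 3.74%.
i = 0.50 + 6.60 + 0.6 × (6.60 − 2.70) + 0.3 × 3.74
   = 0.50 + 6.6 + 2.34 + 1.122 = 10.56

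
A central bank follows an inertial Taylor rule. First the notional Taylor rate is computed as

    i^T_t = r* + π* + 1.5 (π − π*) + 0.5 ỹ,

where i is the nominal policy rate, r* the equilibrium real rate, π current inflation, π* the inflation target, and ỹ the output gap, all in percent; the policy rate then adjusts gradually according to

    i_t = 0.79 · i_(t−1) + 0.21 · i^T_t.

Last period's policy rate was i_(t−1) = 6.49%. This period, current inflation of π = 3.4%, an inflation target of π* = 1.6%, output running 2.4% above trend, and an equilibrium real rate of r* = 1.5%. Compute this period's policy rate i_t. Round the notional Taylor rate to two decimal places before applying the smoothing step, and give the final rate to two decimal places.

Output 2.4% above potential → ỹ = 2.4.
i^T_t = 1.5 + 1.6 + 1.5 × (3.4 − 1.6) + 0.5 × 2.4
   = 1.5 + 1.6 + 2.7 + 1.2 = 7.00
i_t = 0.79 × 6.49 + 0.21 × 7.00 = 5.1271 + 1.47 = 6.60

6.60%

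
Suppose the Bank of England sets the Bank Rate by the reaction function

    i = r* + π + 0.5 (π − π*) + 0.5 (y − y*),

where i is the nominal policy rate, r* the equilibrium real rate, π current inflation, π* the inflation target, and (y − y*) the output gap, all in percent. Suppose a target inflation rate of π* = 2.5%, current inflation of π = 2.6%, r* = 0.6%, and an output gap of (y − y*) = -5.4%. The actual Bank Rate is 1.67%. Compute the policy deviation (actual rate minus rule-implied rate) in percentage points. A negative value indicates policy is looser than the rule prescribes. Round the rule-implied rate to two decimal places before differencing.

i = 0.6 + 2.6 + 0.5 × (2.6 − 2.5) + 0.5 × (-5.4)
   = 0.6 + 2.6 + 0.05 − 2.7 = 0.55
Deviation = 1.67 − 0.55 = 1.12 pp.

1.12 pp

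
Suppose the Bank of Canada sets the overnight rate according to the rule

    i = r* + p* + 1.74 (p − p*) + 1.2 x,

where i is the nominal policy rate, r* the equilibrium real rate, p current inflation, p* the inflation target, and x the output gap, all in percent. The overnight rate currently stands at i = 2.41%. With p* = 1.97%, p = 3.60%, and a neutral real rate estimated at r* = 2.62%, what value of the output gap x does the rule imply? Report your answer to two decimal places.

1.2 x = 2.41 − 2.62 − 1.97 − 1.74 × (3.60 − 1.97) = -5.0162
x = -5.0162 / 1.2 = -4.18

-4.18%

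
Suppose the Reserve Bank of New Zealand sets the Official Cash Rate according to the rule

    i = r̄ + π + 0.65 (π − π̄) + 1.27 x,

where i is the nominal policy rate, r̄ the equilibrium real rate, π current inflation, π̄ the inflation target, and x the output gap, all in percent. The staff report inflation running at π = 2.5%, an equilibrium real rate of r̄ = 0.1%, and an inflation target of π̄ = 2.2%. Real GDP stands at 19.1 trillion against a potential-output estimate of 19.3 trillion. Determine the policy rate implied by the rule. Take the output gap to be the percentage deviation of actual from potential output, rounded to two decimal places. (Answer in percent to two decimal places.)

Output gap = 100 × (19.1 − 19.3) / 19.3 = -1.04%.
i = 0.10 + 2.50 + 0.65 × (2.50 − 2.20) + 1.27 × (-1.04)
   = 0.10 + 2.5 + 0.195 − 1.3208 = 1.47

1.47%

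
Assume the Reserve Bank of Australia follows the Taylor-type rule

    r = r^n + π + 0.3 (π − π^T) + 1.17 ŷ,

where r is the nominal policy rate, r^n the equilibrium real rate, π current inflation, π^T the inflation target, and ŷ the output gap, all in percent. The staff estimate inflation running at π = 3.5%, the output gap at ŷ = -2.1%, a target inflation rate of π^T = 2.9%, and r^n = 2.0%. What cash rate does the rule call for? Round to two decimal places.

r = 2.0 + 3.5 + 0.3 × (3.5 − 2.9) + 1.17 × (-2.1)
   = 2.0 + 3.5 + 0.18 − 2.457 = 3.22

3.22%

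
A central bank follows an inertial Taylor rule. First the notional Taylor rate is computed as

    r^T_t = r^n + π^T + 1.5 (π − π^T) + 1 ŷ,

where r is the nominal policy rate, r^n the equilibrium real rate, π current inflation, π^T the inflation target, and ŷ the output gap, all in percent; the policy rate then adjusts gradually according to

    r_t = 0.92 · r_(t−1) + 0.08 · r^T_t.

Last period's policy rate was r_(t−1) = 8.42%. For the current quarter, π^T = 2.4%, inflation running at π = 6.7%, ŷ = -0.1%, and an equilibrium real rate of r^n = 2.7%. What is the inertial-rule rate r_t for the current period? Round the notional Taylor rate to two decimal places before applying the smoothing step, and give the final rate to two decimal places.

r^T_t = 2.7 + 2.4 + 1.5 × (6.7 − 2.4) + 1 × (-0.1)
   = 2.7 + 2.4 + 6.45 − 0.1 = 11.45
r_t = 0.92 × 8.42 + 0.08 × 11.45 = 7.7464 + 0.916 = 8.66

8.66%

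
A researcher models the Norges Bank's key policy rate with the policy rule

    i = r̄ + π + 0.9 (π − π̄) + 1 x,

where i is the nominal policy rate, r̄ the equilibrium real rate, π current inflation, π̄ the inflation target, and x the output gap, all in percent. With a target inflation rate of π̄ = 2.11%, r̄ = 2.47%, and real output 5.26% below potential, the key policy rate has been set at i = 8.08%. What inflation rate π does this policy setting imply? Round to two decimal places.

Output 5.26% below potential → x = -5.26.
Collecting π: i = r̄ + (1 + 0.9) π − 0.9 π̄ + 1 x
1.9 π = 8.08 − 2.47 + 0.9 × 2.11 − 1 × (-5.26) = 12.769
π = 12.769 / 1.9 = 6.72

6.72%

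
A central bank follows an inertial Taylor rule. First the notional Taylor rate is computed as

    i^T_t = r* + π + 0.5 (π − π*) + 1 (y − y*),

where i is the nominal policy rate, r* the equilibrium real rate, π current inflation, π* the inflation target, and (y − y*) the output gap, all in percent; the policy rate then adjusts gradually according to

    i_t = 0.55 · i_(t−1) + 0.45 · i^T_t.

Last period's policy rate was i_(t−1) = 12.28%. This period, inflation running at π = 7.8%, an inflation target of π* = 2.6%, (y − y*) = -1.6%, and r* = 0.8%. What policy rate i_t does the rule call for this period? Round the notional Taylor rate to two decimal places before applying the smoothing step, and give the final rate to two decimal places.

11.07%

i^T_t = 0.8 + 7.8 + 0.5 × (7.8 − 2.6) + 1 × (-1.6)
   = 0.8 + 7.8 + 2.6 − 1.6 = 9.60
i_t = 0.55 × 12.28 + 0.45 × 9.60 = 6.754 + 4.32 = 11.07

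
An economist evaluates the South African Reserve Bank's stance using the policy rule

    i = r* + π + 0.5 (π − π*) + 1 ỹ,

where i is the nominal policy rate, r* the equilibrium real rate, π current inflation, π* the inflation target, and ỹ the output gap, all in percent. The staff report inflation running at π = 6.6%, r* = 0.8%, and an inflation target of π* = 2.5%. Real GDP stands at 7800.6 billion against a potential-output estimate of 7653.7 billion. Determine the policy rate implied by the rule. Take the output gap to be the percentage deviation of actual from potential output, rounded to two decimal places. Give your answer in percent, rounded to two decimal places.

Output gap = 100 × (7800.6 − 7653.7) / 7653.7 = 1.92%.
i = 0.80 + 6.60 + 0.5 × (6.60 − 2.50) + 1 × 1.92
   = 0.80 + 6.6 + 2.05 + 1.92 = 11.37

11.37%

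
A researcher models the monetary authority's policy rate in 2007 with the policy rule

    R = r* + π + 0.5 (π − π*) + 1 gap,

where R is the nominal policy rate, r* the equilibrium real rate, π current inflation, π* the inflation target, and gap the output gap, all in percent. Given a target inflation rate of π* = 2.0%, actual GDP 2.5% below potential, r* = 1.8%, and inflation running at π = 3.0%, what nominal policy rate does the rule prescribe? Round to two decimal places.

Output 2.5% below potential → gap = -2.5.
R = 1.8 + 3.0 + 0.5 × (3.0 − 2.0) + 1 × (-2.5)
   = 1.8 + 3 + 0.5 − 2.5 = 2.80

2.80%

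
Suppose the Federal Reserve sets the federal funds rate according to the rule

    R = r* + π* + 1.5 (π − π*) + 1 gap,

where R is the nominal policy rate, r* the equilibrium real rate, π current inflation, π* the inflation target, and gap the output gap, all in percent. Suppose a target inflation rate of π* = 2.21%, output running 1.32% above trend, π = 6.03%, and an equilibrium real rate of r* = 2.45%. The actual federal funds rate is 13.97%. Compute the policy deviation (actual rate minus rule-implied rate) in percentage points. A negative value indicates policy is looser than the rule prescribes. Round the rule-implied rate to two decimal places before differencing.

Output 1.32% above potential → gap = 1.32.
R = 2.45 + 2.21 + 1.5 × (6.03 − 2.21) + 1 × 1.32
   = 2.45 + 2.21 + 5.73 + 1.32 = 11.71
Deviation = 13.97 − 11.71 = 2.26 pp.

2.26 pp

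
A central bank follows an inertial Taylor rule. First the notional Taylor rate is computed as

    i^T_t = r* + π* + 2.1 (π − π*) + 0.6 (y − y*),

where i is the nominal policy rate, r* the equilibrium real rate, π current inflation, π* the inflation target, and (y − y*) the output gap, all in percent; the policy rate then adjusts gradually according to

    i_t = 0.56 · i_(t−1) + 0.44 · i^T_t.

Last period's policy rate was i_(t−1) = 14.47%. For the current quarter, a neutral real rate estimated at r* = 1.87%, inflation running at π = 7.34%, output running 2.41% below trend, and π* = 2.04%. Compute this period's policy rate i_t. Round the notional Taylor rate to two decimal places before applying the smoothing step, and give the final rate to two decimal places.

14.08%

Output 2.41% below potential → (y − y*) = -2.41.
i^T_t = 1.87 + 2.04 + 2.1 × (7.34 − 2.04) + 0.6 × (-2.41)
   = 1.87 + 2.04 + 11.13 − 1.446 = 13.59
i_t = 0.56 × 14.47 + 0.44 × 13.59 = 8.1032 + 5.9796 = 14.08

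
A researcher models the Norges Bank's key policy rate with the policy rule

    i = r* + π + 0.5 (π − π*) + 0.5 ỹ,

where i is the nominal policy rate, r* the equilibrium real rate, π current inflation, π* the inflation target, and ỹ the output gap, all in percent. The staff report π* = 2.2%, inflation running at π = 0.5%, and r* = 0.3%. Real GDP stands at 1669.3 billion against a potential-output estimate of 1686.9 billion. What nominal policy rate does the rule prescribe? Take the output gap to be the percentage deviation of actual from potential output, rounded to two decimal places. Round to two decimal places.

Output gap = 100 × (1669.3 − 1686.9) / 1686.9 = -1.04%.
i = 0.30 + 0.50 + 0.5 × (0.50 − 2.20) + 0.5 × (-1.04)
   = 0.30 + 0.5 − 0.85 − 0.52 = -0.57

-0.57%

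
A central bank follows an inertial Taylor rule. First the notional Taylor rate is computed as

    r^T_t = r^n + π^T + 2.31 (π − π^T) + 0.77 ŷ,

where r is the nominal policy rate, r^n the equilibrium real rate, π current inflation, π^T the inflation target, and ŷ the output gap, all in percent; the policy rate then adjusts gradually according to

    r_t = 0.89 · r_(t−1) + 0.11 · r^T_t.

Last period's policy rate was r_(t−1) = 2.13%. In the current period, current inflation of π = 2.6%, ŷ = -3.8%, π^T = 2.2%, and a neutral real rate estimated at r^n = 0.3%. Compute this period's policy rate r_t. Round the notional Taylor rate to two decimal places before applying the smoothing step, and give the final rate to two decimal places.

r^T_t = 0.3 + 2.2 + 2.31 × (2.6 − 2.2) + 0.77 × (-3.8)
   = 0.3 + 2.2 + 0.924 − 2.926 = 0.50
r_t = 0.89 × 2.13 + 0.11 × 0.50 = 1.8957 + 0.055 = 1.95

1.95%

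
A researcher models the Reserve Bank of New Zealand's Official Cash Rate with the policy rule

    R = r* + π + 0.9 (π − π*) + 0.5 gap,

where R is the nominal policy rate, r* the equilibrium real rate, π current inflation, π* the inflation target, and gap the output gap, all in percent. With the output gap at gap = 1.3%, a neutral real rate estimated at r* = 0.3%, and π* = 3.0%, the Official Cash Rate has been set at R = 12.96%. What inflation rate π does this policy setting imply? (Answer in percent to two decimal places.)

7.74%

Collecting π: R = r* + (1 + 0.9) π − 0.9 π* + 0.5 gap
1.9 π = 12.96 − 0.3 + 0.9 × 3.0 − 0.5 × 1.3 = 14.71
π = 14.71 / 1.9 = 7.74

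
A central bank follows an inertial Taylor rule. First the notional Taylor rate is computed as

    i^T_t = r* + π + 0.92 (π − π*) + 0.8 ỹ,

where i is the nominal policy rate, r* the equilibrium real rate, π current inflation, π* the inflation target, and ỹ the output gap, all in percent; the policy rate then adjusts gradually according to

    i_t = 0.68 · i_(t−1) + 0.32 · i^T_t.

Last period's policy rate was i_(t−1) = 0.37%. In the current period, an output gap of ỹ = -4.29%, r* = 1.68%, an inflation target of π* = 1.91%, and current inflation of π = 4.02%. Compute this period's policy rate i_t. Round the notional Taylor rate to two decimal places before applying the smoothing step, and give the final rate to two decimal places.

i^T_t = 1.68 + 4.02 + 0.92 × (4.02 − 1.91) + 0.8 × (-4.29)
   = 1.68 + 4.02 + 1.9412 − 3.432 = 4.21
i_t = 0.68 × 0.37 + 0.32 × 4.21 = 0.2516 + 1.3472 = 1.60

1.60%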